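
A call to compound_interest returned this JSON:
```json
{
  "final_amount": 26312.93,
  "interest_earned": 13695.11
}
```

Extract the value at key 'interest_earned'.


13695.11


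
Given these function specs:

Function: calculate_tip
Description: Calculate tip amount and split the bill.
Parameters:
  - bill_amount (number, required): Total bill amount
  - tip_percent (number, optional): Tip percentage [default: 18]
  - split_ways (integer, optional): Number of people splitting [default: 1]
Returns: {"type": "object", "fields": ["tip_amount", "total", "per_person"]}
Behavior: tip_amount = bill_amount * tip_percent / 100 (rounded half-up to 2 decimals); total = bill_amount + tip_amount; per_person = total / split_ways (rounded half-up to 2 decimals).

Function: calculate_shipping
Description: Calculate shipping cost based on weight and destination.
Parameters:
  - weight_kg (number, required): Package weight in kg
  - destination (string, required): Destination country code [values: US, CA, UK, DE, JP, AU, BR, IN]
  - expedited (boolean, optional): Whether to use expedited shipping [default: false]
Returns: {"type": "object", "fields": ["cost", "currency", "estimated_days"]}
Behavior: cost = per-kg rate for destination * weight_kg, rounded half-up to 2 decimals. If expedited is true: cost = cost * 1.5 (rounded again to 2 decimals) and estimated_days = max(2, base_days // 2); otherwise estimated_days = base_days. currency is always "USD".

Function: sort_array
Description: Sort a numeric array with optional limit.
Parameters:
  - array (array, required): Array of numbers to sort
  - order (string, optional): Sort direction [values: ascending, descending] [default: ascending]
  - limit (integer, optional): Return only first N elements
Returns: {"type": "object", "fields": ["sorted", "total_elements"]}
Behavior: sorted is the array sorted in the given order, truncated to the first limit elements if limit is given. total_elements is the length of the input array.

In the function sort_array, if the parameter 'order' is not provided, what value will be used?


The sort_array spec declares:
  - order (string, optional): Sort direction [values: ascending, descending] [default: ascending]
Default:
ascending


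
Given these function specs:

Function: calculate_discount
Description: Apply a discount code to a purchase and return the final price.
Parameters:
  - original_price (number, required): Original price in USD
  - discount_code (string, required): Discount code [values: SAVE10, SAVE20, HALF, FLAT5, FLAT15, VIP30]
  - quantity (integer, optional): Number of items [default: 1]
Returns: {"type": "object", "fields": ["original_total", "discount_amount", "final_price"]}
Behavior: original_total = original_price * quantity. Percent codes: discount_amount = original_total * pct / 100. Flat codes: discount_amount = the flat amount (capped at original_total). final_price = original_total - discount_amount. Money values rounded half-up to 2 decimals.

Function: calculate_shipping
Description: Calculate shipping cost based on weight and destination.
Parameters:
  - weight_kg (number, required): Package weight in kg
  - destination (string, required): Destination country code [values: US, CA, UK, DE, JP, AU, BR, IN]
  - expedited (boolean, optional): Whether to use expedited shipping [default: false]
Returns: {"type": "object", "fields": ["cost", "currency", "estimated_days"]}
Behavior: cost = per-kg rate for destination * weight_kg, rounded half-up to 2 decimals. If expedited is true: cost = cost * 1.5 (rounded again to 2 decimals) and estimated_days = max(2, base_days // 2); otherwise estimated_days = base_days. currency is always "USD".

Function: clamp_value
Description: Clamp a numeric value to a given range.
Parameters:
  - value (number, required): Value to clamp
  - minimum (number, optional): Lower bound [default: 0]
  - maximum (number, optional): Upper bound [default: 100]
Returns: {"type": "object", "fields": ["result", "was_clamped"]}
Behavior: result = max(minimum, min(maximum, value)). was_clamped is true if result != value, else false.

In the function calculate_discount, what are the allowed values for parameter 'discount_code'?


The calculate_discount spec declares:
  - discount_code (string, required): Discount code [values: SAVE10, SAVE20, HALF, FLAT5, FLAT15, VIP30]
Allowed values:
SAVE10, SAVE20, HALF, FLAT5, FLAT15, VIP30


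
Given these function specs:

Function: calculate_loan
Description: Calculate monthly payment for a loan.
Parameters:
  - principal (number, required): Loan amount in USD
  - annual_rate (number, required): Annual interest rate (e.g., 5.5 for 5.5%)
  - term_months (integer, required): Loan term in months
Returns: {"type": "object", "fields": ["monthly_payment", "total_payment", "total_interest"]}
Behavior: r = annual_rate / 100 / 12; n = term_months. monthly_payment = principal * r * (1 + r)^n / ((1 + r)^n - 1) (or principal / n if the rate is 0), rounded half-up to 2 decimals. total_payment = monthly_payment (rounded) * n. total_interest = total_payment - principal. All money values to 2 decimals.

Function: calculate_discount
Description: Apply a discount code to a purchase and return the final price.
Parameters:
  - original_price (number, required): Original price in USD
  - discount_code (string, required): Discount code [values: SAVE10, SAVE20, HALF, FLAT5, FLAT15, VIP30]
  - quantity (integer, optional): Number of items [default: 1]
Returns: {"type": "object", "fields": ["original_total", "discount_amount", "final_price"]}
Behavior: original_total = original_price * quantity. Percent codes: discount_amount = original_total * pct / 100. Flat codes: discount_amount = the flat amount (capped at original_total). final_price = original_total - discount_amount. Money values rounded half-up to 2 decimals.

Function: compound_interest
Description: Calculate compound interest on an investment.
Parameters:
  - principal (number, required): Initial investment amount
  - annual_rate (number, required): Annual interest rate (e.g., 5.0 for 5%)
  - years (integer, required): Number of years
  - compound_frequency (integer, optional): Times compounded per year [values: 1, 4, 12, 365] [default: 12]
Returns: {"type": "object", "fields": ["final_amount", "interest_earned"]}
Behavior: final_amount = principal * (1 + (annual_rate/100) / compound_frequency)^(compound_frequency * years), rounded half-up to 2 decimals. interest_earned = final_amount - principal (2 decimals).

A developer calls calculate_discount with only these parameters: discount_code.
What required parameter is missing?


Required parameters: original_price, discount_code
Provided: discount_code
Missing: original_price
original_price


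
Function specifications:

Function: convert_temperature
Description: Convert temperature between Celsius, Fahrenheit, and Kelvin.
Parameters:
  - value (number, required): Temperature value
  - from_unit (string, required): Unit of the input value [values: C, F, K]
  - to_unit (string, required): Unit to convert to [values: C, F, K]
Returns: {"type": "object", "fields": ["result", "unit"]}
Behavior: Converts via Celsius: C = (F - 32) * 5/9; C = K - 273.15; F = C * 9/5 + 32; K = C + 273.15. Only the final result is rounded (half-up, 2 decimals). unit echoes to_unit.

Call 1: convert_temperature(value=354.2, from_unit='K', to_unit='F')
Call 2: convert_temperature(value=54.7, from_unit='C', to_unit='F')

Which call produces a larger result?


Call 1:
  To C: 354.2 - 273.15 = 81.05
  To F: 81.05 * 9/5 + 32 = 177.89
  Round to 2 decimals: 177.89
  -> 177.89 F
Call 2:
  Input already in C: 54.7
  To F: 54.7 * 9/5 + 32 = 130.46
  Round to 2 decimals: 130.46
  -> 130.46 F
Call 1 (177.89 F)


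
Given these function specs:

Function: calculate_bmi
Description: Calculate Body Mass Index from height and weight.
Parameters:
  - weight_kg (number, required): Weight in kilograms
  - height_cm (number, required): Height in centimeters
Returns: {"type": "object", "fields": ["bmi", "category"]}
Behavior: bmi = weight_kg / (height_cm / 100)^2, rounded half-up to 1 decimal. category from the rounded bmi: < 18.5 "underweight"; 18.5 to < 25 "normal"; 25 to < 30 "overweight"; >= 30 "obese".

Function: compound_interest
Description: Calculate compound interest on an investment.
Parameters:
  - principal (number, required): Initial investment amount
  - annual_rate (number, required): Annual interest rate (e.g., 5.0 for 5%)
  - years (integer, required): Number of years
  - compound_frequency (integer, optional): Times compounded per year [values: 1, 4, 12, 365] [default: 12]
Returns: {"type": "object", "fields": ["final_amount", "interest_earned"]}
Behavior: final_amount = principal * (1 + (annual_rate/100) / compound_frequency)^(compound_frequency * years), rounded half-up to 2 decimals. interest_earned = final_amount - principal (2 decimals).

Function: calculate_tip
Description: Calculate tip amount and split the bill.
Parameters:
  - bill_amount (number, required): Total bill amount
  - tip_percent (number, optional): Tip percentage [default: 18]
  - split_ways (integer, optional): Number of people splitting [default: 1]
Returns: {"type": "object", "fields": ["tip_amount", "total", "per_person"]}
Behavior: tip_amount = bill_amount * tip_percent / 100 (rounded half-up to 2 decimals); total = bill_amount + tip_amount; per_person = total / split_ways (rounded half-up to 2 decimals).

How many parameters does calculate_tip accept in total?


Parameters of calculate_tip: bill_amount (required), tip_percent (optional), split_ways (optional)
Total:
3


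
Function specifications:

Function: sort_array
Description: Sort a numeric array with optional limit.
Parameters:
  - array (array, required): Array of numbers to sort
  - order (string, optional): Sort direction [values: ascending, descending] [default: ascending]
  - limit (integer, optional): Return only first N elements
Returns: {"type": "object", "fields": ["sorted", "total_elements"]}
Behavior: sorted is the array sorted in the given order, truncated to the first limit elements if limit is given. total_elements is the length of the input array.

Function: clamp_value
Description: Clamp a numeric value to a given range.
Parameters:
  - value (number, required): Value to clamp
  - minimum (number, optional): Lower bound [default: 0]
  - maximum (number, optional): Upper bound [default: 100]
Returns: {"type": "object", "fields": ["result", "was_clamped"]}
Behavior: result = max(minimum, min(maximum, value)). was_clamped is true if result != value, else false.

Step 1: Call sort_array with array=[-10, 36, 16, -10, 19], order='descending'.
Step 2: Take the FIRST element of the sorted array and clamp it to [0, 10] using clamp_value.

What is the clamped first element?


Step 1: sort_array(order=descending)
  sorted: [36, 19, 16, -10, -10]
  -> first element = 36
Step 2: clamp_value(value=36, minimum=0, maximum=10)
  result = max(0, min(10, 36)) = max(0, 10) = 10
  was_clamped = (10 != 36) = true
  -> result = 10
10


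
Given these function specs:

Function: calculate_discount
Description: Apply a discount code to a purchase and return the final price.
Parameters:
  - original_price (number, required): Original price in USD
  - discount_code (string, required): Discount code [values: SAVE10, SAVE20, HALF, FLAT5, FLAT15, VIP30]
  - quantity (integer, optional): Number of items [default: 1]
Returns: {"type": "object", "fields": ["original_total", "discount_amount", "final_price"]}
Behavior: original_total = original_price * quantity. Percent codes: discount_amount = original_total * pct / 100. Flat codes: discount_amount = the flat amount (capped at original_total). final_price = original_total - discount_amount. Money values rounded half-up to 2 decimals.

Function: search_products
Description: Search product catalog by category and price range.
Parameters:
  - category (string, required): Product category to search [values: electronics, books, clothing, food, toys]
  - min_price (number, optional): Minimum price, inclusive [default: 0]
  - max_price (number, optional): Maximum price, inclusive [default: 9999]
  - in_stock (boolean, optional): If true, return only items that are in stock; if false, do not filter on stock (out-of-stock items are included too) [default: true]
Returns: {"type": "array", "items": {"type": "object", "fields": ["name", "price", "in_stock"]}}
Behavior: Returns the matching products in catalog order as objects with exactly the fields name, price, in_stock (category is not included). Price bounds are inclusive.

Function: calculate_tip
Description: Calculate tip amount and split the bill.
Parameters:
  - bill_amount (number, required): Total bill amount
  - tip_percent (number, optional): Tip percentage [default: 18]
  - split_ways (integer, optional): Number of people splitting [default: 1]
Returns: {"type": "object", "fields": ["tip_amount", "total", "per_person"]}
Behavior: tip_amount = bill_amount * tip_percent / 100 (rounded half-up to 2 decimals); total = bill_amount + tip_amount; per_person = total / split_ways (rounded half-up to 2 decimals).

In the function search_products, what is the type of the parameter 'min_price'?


The search_products spec declares:
  - min_price (number, optional): Minimum price, inclusive [default: 0]
Type:
number


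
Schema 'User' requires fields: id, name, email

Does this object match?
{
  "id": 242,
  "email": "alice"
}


Checking required fields...
Missing: name
Invalid - missing required field 'name'


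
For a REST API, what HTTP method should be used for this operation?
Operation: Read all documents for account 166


GET = read, POST = create, PUT = update/replace, DELETE = remove
This operation is a read.
GET


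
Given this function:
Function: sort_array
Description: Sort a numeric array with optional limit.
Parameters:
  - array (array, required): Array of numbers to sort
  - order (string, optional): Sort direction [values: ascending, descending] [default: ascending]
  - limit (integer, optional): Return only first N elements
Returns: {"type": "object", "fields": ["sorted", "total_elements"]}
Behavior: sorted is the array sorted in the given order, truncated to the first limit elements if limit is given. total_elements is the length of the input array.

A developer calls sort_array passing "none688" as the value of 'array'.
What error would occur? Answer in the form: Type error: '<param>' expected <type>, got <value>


Spec: 'array' is declared as array; "none688" is a string.
Type error: 'array' expected array, got "none688"


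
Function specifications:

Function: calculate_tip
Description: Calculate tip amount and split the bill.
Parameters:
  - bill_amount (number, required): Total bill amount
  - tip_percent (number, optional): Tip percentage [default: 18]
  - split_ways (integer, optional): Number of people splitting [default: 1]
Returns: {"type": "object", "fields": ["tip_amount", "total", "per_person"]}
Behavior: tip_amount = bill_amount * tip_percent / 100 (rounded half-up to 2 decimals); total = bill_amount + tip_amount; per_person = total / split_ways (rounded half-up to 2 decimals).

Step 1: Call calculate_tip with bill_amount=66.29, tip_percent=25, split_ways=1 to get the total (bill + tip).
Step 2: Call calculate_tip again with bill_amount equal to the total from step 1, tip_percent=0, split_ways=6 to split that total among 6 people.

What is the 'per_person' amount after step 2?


Step 1: calculate_tip(bill_amount=66.29, tip_percent=25, split_ways=1)
  tip_amount = 66.29 * 25/100 = 16.5725 -> 16.57
  total = 66.29 + 16.57 = 82.86
  per_person = 82.86 / 1 = 82.86 -> 82.86
  -> total = 82.86
Step 2: calculate_tip(bill_amount=82.86, tip_percent=0, split_ways=6)
  tip_amount = 82.86 * 0/100 = 0 -> 0.00
  total = 82.86 + 0.00 = 82.86
  per_person = 82.86 / 6 = 13.81 -> 13.81
  -> per_person = 13.81
$13.81


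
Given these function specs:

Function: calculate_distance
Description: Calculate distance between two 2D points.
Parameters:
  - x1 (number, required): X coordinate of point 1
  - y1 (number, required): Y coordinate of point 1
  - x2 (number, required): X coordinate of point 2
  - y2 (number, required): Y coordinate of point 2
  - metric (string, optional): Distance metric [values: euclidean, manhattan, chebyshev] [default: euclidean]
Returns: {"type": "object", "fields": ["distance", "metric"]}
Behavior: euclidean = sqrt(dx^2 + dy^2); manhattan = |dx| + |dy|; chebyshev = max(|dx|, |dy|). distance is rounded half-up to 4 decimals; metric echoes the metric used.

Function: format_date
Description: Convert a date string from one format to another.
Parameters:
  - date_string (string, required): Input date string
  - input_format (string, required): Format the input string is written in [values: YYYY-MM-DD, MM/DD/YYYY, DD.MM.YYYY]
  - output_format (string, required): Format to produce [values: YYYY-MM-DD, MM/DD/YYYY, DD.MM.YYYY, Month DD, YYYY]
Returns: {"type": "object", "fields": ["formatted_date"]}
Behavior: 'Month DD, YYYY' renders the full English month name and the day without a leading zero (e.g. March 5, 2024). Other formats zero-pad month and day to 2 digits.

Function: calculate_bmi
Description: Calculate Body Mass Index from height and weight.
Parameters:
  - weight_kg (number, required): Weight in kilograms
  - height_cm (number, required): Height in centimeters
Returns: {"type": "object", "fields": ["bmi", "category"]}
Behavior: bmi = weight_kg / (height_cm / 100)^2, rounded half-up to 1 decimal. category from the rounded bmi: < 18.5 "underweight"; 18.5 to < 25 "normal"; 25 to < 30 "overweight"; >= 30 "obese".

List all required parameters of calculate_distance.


Parameters of calculate_distance and their required/optional flag:
  x1: required
  y1: required
  x2: required
  y2: required
  metric: optional
x1, x2, y1, y2


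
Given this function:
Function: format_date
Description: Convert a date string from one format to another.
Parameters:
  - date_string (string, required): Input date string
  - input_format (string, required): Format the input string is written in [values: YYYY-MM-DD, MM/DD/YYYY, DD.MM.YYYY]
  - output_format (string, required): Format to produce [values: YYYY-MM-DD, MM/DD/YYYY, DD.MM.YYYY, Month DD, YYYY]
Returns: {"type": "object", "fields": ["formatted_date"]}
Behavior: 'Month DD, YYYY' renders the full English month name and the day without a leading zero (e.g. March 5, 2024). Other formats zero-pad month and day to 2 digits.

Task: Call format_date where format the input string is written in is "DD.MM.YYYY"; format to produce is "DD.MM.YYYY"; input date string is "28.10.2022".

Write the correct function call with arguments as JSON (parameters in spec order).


Mapping each described value to its parameter name:
  'Format the input string is written in' -> input_format = "DD.MM.YYYY"
  'Format to produce' -> output_format = "DD.MM.YYYY"
  'Input date string' -> date_string = "28.10.2022"
format_date({"date_string": "28.10.2022", "input_format": "DD.MM.YYYY", "output_format": "DD.MM.YYYY"})


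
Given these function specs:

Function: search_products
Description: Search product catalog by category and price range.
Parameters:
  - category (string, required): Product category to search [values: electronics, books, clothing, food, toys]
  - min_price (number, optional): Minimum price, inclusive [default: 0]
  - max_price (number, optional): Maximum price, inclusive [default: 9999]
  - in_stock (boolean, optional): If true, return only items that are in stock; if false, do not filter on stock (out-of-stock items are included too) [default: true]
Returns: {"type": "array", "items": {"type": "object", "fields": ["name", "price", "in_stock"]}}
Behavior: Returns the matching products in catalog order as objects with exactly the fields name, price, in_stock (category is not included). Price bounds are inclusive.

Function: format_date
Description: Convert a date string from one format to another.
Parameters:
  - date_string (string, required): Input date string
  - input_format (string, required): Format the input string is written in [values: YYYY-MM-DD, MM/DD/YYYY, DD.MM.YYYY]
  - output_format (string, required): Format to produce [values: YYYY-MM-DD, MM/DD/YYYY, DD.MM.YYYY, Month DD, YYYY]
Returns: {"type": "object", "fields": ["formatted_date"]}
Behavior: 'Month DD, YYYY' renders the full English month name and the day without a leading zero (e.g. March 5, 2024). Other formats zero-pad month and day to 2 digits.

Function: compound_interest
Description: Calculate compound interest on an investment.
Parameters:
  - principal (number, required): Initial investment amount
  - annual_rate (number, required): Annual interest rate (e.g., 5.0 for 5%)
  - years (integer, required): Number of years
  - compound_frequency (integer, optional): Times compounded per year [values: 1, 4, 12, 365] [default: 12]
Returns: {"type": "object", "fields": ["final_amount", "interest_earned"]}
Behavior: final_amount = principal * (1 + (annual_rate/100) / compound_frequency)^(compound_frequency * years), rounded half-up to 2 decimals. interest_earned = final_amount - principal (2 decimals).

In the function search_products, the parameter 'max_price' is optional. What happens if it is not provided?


The search_products spec declares:
  - max_price (number, optional): Maximum price, inclusive [default: 9999]
It defaults to 9999


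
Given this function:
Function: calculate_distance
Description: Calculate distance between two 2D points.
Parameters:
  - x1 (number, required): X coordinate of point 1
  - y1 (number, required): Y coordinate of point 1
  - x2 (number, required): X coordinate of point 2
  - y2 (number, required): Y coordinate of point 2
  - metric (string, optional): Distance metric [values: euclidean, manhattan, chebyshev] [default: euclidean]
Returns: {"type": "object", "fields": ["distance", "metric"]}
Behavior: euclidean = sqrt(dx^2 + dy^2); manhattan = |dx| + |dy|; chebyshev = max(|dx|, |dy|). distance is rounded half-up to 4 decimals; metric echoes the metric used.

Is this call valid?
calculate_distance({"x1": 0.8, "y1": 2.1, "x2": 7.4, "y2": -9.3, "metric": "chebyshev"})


Checking all required parameters present and types match... All valid.
Valid


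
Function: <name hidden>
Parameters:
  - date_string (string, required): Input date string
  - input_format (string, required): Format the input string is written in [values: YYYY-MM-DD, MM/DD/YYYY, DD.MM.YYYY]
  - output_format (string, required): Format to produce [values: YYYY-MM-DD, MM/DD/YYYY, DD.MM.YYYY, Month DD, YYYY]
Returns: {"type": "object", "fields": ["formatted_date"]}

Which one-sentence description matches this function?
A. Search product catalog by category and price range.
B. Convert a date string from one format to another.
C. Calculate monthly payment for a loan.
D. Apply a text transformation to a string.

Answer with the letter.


Parameters date_string, input_format, output_format and return ["formatted_date"] fit: Convert a date string from one format to another.
B


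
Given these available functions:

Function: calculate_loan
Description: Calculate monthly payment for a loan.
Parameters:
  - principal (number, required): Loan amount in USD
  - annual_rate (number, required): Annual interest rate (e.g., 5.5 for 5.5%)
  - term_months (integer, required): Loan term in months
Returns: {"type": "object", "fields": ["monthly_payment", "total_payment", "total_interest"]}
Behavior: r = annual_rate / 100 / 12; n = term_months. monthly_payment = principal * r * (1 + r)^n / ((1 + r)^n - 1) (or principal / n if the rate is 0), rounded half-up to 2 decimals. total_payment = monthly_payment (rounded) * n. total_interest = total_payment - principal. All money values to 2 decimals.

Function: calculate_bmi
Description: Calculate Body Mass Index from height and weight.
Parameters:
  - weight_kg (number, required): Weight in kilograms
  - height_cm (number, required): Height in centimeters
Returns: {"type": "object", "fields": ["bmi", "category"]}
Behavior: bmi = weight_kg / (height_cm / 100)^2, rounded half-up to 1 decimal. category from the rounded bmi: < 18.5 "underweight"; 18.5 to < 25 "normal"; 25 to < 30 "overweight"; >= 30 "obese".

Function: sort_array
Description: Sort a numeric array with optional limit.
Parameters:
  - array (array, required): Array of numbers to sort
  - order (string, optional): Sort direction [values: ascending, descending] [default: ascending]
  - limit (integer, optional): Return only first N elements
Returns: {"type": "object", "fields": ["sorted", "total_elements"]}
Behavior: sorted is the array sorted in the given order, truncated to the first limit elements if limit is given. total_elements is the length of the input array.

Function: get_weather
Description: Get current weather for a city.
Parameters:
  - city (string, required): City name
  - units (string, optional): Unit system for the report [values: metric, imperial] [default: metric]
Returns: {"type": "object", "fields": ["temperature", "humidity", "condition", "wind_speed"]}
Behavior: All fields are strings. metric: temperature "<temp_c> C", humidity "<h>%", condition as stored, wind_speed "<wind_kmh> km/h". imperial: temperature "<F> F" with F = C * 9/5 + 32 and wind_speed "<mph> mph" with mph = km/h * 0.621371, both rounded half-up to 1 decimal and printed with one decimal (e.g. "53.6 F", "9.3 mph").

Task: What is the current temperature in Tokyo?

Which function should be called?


The task needs a function whose description is: Get current weather for a city.
get_weather


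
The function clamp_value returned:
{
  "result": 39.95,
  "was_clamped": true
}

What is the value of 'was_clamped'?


true


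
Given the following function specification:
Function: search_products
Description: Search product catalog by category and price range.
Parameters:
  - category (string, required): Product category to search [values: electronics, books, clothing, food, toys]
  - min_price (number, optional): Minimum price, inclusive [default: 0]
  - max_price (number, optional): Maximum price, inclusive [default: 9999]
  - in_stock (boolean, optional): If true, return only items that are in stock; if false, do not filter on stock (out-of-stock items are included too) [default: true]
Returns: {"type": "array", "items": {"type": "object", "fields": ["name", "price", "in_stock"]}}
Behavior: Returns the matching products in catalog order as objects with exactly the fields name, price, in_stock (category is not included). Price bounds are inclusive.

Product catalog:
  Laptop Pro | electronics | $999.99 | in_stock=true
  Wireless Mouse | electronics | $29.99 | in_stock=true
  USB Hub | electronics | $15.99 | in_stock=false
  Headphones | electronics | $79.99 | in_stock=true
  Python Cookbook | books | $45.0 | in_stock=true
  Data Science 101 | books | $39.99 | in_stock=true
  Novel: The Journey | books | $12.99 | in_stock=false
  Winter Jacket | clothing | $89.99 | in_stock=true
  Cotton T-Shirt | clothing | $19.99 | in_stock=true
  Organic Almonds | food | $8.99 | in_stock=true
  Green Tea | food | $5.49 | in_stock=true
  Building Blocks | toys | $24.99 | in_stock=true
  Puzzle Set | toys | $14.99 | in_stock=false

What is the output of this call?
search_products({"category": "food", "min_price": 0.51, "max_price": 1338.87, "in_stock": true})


Filter: category=food, 0.51 <= price <= 1338.87, in-stock only
  Organic Almonds ($8.99): keep
  Green Tea ($5.49): keep
Output:
[{"name": "Organic Almonds", "price": 8.99, "in_stock": true}, {"name": "Green Tea", "price": 5.49, "in_stock": true}]


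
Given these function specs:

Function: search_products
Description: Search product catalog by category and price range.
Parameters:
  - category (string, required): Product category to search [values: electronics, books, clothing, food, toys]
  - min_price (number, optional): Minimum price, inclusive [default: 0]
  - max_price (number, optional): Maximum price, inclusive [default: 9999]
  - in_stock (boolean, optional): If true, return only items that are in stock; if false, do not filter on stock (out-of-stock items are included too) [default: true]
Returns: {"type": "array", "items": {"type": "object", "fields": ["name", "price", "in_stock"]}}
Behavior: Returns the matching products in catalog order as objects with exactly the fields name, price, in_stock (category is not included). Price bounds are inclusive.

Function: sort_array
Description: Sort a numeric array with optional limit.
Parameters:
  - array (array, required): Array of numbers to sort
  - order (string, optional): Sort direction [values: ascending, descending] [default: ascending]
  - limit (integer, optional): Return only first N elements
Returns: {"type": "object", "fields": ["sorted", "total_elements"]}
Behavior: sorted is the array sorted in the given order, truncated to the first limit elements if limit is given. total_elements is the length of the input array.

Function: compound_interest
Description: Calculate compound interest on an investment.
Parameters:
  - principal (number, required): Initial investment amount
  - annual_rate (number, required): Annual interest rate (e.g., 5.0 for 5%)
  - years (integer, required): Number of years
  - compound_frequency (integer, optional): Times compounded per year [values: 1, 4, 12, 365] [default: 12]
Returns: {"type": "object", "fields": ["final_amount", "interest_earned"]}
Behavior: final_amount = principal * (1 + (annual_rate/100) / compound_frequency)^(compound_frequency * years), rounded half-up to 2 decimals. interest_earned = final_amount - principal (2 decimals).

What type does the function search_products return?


The search_products spec declares Returns: {"type": "array", "items": {"type": "object", "fields": ["name", "price", "in_stock"]}}
Type:
array


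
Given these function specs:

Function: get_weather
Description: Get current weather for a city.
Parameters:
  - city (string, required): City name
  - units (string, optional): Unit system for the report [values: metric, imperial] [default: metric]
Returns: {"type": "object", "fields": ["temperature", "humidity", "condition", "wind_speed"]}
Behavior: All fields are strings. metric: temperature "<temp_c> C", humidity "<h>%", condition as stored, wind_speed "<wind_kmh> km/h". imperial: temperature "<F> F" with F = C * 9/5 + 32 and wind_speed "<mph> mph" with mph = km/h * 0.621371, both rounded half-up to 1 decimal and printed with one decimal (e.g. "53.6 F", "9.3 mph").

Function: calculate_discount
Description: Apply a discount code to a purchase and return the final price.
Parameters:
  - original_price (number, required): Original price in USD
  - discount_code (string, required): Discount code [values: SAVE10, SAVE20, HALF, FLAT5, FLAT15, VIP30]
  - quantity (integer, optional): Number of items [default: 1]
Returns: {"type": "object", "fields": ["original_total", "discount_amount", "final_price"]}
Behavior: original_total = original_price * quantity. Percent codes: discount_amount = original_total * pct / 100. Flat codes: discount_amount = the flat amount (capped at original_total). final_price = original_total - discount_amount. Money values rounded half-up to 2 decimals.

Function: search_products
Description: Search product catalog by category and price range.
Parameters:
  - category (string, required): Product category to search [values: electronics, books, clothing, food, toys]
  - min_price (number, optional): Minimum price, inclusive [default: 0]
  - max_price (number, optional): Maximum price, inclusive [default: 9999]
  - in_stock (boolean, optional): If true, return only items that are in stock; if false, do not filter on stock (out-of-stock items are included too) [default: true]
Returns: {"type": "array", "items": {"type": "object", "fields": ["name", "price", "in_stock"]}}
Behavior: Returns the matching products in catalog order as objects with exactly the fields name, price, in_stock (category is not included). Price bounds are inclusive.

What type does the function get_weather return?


The get_weather spec declares Returns: {"type": "object", "fields": ["temperature", "humidity", "condition", "wind_speed"]}
Type:
object


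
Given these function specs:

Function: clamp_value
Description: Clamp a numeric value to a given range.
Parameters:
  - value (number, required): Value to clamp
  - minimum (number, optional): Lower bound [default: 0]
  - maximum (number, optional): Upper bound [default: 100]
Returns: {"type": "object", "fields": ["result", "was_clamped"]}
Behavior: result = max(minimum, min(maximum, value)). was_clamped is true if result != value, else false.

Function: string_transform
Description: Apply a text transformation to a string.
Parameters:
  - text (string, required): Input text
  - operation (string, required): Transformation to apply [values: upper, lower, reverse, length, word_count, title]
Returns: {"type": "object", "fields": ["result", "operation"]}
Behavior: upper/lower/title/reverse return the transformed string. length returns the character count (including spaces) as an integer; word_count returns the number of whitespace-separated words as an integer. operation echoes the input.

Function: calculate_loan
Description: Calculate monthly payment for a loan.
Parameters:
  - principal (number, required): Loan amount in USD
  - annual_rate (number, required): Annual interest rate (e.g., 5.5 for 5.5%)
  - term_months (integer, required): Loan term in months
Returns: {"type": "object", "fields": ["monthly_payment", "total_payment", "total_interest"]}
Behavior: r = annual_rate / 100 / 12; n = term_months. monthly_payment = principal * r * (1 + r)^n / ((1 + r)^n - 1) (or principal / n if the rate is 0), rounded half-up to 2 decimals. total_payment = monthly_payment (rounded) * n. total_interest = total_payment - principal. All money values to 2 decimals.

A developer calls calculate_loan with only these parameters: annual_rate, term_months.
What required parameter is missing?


Required parameters: principal, annual_rate, term_months
Provided: annual_rate, term_months
Missing: principal
principal


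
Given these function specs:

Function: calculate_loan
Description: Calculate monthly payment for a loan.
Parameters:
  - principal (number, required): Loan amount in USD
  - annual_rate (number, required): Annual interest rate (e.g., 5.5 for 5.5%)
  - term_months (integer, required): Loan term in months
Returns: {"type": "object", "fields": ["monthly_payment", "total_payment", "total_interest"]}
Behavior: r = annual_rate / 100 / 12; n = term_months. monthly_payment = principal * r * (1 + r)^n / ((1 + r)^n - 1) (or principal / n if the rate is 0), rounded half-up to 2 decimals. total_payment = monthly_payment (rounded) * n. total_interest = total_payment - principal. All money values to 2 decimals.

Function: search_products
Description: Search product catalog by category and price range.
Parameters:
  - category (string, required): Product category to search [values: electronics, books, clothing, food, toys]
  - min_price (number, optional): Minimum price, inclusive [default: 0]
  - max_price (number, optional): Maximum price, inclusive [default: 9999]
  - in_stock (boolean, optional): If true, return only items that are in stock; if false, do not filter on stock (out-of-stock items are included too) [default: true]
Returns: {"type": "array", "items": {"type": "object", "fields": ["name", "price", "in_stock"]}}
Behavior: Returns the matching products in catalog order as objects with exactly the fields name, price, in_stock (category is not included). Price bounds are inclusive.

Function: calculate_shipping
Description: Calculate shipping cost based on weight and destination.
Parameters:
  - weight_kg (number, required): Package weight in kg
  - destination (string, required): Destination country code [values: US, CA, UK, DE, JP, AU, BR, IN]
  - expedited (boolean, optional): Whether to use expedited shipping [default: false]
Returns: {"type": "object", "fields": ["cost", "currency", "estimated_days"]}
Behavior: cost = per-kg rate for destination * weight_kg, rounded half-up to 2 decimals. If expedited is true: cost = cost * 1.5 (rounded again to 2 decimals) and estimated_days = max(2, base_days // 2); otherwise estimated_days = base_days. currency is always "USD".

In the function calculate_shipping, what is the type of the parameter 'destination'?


The calculate_shipping spec declares:
  - destination (string, required): Destination country code [values: US, CA, UK, DE, JP, AU, BR, IN]
Type:
string


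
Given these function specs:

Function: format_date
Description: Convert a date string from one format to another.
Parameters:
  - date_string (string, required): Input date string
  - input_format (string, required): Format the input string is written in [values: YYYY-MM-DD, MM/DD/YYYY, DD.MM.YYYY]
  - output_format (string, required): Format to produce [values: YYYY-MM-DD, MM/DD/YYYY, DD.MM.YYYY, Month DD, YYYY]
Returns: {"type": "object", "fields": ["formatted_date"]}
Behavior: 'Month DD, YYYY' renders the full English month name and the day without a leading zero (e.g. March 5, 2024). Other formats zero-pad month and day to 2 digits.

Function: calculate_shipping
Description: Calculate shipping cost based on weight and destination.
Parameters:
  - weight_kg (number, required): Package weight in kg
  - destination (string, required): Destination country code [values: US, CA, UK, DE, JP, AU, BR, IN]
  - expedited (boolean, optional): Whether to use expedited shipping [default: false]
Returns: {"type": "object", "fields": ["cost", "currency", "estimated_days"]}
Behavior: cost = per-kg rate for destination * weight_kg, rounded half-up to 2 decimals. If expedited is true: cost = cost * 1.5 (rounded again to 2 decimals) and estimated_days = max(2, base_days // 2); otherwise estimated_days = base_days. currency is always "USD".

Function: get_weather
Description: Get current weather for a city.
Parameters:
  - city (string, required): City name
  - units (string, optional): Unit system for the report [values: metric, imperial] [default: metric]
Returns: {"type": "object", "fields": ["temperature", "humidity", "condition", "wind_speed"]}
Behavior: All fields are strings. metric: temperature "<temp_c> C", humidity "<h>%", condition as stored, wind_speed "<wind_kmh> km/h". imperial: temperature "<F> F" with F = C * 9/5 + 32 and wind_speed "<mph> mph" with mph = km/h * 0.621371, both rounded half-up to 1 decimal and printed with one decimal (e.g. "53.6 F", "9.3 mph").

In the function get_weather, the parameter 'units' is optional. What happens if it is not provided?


The get_weather spec declares:
  - units (string, optional): Unit system for the report [values: metric, imperial] [default: metric]
It defaults to metric


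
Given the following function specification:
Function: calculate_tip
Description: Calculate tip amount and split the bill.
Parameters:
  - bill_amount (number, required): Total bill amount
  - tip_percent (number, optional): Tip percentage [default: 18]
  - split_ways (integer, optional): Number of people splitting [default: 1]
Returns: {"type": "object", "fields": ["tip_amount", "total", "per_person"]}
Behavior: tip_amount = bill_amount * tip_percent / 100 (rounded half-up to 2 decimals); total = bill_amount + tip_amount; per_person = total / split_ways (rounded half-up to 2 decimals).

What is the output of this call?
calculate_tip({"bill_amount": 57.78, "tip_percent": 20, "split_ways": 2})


tip_amount = 57.78 * 20/100 = 11.556 -> 11.56
total = 57.78 + 11.56 = 69.34
per_person = 69.34 / 2 = 34.67 -> 34.67
Output:
{"tip_amount": 11.56, "total": 69.34, "per_person": 34.67}


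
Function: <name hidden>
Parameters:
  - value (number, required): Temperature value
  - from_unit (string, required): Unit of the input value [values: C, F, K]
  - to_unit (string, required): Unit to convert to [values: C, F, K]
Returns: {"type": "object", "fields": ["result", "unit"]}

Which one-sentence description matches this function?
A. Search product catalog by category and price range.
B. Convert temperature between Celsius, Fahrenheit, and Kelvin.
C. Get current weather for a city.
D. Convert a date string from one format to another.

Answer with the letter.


Parameters value, from_unit, to_unit and return ["result", "unit"] fit: Convert temperature between Celsius, Fahrenheit, and Kelvin.
B


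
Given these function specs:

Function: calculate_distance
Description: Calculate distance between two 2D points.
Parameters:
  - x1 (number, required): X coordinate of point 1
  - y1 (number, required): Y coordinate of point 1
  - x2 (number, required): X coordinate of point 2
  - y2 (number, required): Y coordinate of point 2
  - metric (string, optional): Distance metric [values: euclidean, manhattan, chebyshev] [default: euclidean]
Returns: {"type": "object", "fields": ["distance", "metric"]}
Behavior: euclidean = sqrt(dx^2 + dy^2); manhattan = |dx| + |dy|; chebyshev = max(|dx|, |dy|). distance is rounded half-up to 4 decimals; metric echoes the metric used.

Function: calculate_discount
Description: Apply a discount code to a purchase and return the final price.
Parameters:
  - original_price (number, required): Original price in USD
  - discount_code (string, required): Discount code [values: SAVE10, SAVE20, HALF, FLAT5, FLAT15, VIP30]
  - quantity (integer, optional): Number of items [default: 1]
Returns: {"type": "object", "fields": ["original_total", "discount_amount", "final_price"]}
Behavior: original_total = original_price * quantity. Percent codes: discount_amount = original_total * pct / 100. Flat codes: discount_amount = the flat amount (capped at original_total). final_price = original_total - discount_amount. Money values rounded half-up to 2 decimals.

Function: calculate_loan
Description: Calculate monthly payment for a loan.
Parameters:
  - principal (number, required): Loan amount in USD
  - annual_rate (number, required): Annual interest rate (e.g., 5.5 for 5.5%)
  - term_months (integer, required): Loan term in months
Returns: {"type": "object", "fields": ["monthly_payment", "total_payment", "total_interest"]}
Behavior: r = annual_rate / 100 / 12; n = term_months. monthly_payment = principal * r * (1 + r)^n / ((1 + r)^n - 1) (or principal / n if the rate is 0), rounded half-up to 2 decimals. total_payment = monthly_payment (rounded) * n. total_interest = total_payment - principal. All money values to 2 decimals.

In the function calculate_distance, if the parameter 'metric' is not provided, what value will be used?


The calculate_distance spec declares:
  - metric (string, optional): Distance metric [values: euclidean, manhattan, chebyshev] [default: euclidean]
Default:
euclidean
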